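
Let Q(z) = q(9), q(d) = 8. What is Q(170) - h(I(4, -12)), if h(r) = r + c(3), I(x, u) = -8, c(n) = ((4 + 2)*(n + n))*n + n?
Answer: -95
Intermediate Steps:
c(n) = n + 12*n**2 (c(n) = (6*(2*n))*n + n = (12*n)*n + n = 12*n**2 + n = n + 12*n**2)
h(r) = 111 + r (h(r) = r + 3*(1 + 12*3) = r + 3*(1 + 36) = r + 3*37 = r + 111 = 111 + r)
Q(z) = 8
Q(170) - h(I(4, -12)) = 8 - (111 - 8) = 8 - 1*103 = 8 - 103 = -95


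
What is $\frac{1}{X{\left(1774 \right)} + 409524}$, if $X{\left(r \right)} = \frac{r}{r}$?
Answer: $\frac{1}{409525} \approx 2.4419 \cdot 10^{-6}$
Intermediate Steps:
$X{\left(r \right)} = 1$
$\frac{1}{X{\left(1774 \right)} + 409524} = \frac{1}{1 + 409524} = \frac{1}{409525}$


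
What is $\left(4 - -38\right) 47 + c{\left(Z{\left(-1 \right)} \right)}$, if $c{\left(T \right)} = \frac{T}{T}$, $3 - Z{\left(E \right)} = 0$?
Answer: $1975$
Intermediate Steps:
$Z{\left(E \right)} = 3$ ($Z{\left(E \right)} = 3 - 0 = 3 + 0 = 3$)
$c{\left(T \right)} = 1$
$\left(4 - -38\right) 47 + c{\left(Z{\left(-1 \right)} \right)} = \left(4 - -38\right) 47 + 1 = \left(4 + 38\right) 47 + 1 = 42 \cdot 47 + 1 = 1974 + 1 = 1975$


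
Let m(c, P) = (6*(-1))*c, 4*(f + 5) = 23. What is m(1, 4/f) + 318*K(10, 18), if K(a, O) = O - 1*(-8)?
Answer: 8262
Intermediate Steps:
f = ¾ (f = -5 + (¼)*23 = -5 + 23/4 = ¾ ≈ 0.75000)
m(c, P) = -6*c
K(a, O) = 8 + O (K(a, O) = O + 8 = 8 + O)
m(1, 4/f) + 318*K(10, 18) = -6*1 + 318*(8 + 18) = -6 + 318*26 = -6 + 8268 = 8262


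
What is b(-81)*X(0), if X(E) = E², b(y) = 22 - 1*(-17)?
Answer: 0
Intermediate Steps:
b(y) = 39 (b(y) = 22 + 17 = 39)
b(-81)*X(0) = 39*0² = 39*0 = 0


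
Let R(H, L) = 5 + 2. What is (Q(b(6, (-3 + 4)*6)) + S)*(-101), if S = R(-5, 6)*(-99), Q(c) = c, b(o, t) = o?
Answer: 69387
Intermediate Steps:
R(H, L) = 7
S = -693 (S = 7*(-99) = -693)
(Q(b(6, (-3 + 4)*6)) + S)*(-101) = (6 - 693)*(-101) = -687*(-101) = 69387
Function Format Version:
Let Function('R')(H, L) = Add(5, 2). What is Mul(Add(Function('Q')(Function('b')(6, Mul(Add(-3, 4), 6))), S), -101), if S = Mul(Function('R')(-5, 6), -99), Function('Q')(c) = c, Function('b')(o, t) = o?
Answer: 69387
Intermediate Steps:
Function('R')(H, L) = 7
S = -693 (S = Mul(7, -99) = -693)
Mul(Add(Function('Q')(Function('b')(6, Mul(Add(-3, 4), 6))), S), -101) = Mul(Add(6, -693), -101) = Mul(-687, -101) = 69387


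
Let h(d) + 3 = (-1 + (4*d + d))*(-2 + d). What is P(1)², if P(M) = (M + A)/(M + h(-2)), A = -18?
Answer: 289/1764 ≈ 0.16383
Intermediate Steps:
h(d) = -3 + (-1 + 5*d)*(-2 + d) (h(d) = -3 + (-1 + (4*d + d))*(-2 + d) = -3 + (-1 + 5*d)*(-2 + d))
P(M) = (-18 + M)/(41 + M) (P(M) = (M - 18)/(M + (-1 - 11*(-2) + 5*(-2)²)) = (-18 + M)/(M + (-1 + 22 + 5*4)) = (-18 + M)/(M + (-1 + 22 + 20)) = (-18 + M)/(M + 41) = (-18 + M)/(41 + M))
P(1)² = ((-18 + 1)/(41 + 1))² = (-17/42)² = 289/1764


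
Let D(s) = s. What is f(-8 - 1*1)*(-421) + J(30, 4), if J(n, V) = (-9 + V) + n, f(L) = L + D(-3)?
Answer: 5077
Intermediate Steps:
f(L) = -3 + L (f(L) = L - 3 = -3 + L)
J(n, V) = -9 + V + n
f(-8 - 1*1)*(-421) + J(30, 4) = (-3 + (-8 - 1*1))*(-421) + (-9 + 4 + 30) = (-3 + (-8 - 1))*(-421) + 25 = (-3 - 9)*(-421) + 25 = -12*(-421) + 25 = 5052 + 25 = 5077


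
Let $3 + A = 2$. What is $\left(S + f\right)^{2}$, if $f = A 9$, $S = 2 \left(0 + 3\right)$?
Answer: $9$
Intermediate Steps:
$S = 6$ ($S = 2 \cdot 3 = 6$)
$A = -1$ ($A = -3 + 2 = -1$)
$f = -9$ ($f = \left(-1\right) 9 = -9$)
$\left(S + f\right)^{2} = \left(6 - 9\right)^{2} = \left(-3\right)^{2} = 9$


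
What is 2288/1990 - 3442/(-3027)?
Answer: 6887678/3011865 ≈ 2.2868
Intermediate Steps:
2288/1990 - 3442/(-3027) = 2288*(1/1990) - 3442*(-1/3027) = 1144/995 + 3442/3027 = 6887678/3011865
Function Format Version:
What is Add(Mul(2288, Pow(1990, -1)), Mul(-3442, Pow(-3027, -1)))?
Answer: Rational(6887678, 3011865) ≈ 2.2868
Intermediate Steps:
Add(Mul(2288, Pow(1990, -1)), Mul(-3442, Pow(-3027, -1))) = Add(Mul(2288, Rational(1, 1990)), Mul(-3442, Rational(-1, 3027))) = Add(Rational(1144, 995), Rational(3442, 3027)) = Rational(6887678, 3011865)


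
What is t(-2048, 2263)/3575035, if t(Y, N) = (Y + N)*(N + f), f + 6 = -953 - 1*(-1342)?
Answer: 113778/715007 ≈ 0.15913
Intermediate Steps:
f = 383 (f = -6 + (-953 - 1*(-1342)) = -6 + (-953 + 1342) = -6 + 389 = 383)
t(Y, N) = (383 + N)*(N + Y) (t(Y, N) = (Y + N)*(N + 383) = (N + Y)*(383 + N) = (383 + N)*(N + Y))
t(-2048, 2263)/3575035 = (2263² + 383*2263 + 383*(-2048) + 2263*(-2048))/3575035 = (5121169 + 866729 - 784384 - 4634624)*(1/3575035) = 568890*(1/3575035) = 113778/715007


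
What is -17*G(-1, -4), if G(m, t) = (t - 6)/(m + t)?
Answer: -34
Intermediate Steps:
G(m, t) = (-6 + t)/(m + t)
-17*G(-1, -4) = -17*(-6 - 4)/(-1 - 4) = -17*(-10)/(-5) = -(-17)*(-10)/5 = -17*2 = -34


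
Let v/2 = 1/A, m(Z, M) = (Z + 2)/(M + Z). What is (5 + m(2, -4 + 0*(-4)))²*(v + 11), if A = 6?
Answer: 102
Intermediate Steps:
m(Z, M) = (2 + Z)/(M + Z)
v = ⅓ (v = 2/6 = 2*(⅙) = ⅓ ≈ 0.33333)
(5 + m(2, -4 + 0*(-4)))²*(v + 11) = (5 + (2 + 2)/((-4 + 0*(-4)) + 2))²*(⅓ + 11) = (5 + 4/((-4 + 0) + 2))²*(34/3) = (5 + 4/(-4 + 2))²*(34/3) = (5 + 4/(-2))²*(34/3) = (5 - ½*4)²*(34/3) = (5 - 2)²*(34/3) = 3²*(34/3) = 9*(34/3) = 102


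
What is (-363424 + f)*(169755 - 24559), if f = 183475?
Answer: -26127875004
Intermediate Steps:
(-363424 + f)*(169755 - 24559) = (-363424 + 183475)*(169755 - 24559) = -179949*145196 = -26127875004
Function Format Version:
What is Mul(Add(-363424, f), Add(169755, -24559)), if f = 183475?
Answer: -26127875004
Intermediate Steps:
Mul(Add(-363424, f), Add(169755, -24559)) = Mul(Add(-363424, 183475), Add(169755, -24559)) = Mul(-179949, 145196) = -26127875004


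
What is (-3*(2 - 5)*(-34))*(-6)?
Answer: 1836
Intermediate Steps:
(-3*(2 - 5)*(-34))*(-6) = (-3*(-3)*(-34))*(-6) = (9*(-34))*(-6) = -306*(-6) = 1836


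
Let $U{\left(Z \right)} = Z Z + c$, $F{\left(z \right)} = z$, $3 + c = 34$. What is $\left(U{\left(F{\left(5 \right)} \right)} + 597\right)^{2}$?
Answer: $426409$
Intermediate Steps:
$c = 31$ ($c = -3 + 34 = 31$)
$U{\left(Z \right)} = 31 + Z^{2}$ ($U{\left(Z \right)} = Z Z + 31 = Z^{2} + 31 = 31 + Z^{2}$)
$\left(U{\left(F{\left(5 \right)} \right)} + 597\right)^{2} = \left(\left(31 + 5^{2}\right) + 597\right)^{2} = \left(\left(31 + 25\right) + 597\right)^{2} = \left(56 + 597\right)^{2} = 653^{2} = 426409$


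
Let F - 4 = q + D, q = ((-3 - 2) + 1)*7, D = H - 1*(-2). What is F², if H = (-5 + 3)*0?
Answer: 484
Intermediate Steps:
H = 0 (H = -2*0 = 0)
D = 2 (D = 0 - 1*(-2) = 0 + 2 = 2)
q = -28 (q = (-5 + 1)*7 = -4*7 = -28)
F = -22 (F = 4 + (-28 + 2) = 4 - 26 = -22)
F² = (-22)² = 484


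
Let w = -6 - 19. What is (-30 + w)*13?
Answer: -715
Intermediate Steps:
w = -25
(-30 + w)*13 = (-30 - 25)*13 = -55*13 = -715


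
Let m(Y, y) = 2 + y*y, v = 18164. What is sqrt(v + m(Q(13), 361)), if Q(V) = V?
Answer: sqrt(148487) ≈ 385.34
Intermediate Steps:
m(Y, y) = 2 + y**2
sqrt(v + m(Q(13), 361)) = sqrt(18164 + (2 + 361**2)) = sqrt(18164 + (2 + 130321)) = sqrt(18164 + 130323) = sqrt(148487)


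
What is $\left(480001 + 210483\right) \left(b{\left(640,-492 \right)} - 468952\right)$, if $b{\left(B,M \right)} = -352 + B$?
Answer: $-323604993376$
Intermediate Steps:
$\left(480001 + 210483\right) \left(b{\left(640,-492 \right)} - 468952\right) = \left(480001 + 210483\right) \left(\left(-352 + 640\right) - 468952\right) = 690484 \left(288 - 468952\right) = 690484 \left(-468664\right) = -323604993376$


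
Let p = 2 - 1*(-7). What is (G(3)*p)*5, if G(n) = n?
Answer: 135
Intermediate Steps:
p = 9 (p = 2 + 7 = 9)
(G(3)*p)*5 = (3*9)*5 = 27*5 = 135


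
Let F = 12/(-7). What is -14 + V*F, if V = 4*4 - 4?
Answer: -242/7 ≈ -34.571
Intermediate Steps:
F = -12/7 (F = 12*(-⅐) = -12/7 ≈ -1.7143)
V = 12 (V = 16 - 4 = 12)
-14 + V*F = -14 + 12*(-12/7) = -14 - 144/7 = -242/7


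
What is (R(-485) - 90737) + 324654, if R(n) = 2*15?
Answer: 233947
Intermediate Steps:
R(n) = 30
(R(-485) - 90737) + 324654 = (30 - 90737) + 324654 = -90707 + 324654 = 233947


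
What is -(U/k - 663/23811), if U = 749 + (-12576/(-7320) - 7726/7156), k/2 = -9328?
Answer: 10992406824419/161590226226880 ≈ 0.068026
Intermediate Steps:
k = -18656 (k = 2*(-9328) = -18656)
U = 818072867/1091290 (U = 749 + (-12576*(-1/7320) - 7726*1/7156) = 749 + (524/305 - 3863/3578) = 749 + 696657/1091290 = 818072867/1091290 ≈ 749.64)
-(U/k - 663/23811) = -((818072867/1091290)/(-18656) - 663/23811) = -((818072867/1091290)*(-1/18656) - 663*1/23811) = -(-818072867/20359106240 - 221/7937) = -1*(-10992406824419/161590226226880) = 10992406824419/161590226226880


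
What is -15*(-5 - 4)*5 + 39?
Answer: 714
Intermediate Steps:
-15*(-5 - 4)*5 + 39 = -(-135)*5 + 39 = -15*(-45) + 39 = 675 + 39 = 714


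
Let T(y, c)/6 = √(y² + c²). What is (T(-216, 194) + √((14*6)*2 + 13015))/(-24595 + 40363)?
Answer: √21073/1314 + √13183/15768 ≈ 0.11776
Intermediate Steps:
T(y, c) = 6*√(c² + y²) (T(y, c) = 6*√(y² + c²) = 6*√(c² + y²))
(T(-216, 194) + √((14*6)*2 + 13015))/(-24595 + 40363) = (6*√(194² + (-216)²) + √((14*6)*2 + 13015))/(-24595 + 40363) = (6*√(37636 + 46656) + √(84*2 + 13015))/15768 = (6*√84292 + √(168 + 13015))*(1/15768) = (6*(2*√21073) + √13183)*(1/15768) = (12*√21073 + √13183)*(1/15768) = (√13183 + 12*√21073)*(1/15768) = √21073/1314 + √13183/15768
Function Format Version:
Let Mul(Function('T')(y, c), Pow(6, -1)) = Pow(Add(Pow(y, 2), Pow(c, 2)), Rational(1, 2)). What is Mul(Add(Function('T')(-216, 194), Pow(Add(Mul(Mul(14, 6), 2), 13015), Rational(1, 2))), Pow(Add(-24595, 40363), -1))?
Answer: Add(Mul(Rational(1, 1314), Pow(21073, Rational(1, 2))), Mul(Rational(1, 15768), Pow(13183, Rational(1, 2)))) ≈ 0.11776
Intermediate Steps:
Function('T')(y, c) = Mul(6, Pow(Add(Pow(c, 2), Pow(y, 2)), Rational(1, 2))) (Function('T')(y, c) = Mul(6, Pow(Add(Pow(y, 2), Pow(c, 2)), Rational(1, 2))) = Mul(6, Pow(Add(Pow(c, 2), Pow(y, 2)), Rational(1, 2))))
Mul(Add(Function('T')(-216, 194), Pow(Add(Mul(Mul(14, 6), 2), 13015), Rational(1, 2))), Pow(Add(-24595, 40363), -1)) = Mul(Add(Mul(6, Pow(Add(Pow(194, 2), Pow(-216, 2)), Rational(1, 2))), Pow(Add(Mul(Mul(14, 6), 2), 13015), Rational(1, 2))), Pow(Add(-24595, 40363), -1)) = Mul(Add(Mul(6, Pow(Add(37636, 46656), Rational(1, 2))), Pow(Add(Mul(84, 2), 13015), Rational(1, 2))), Pow(15768, -1)) = Mul(Add(Mul(6, Pow(84292, Rational(1, 2))), Pow(Add(168, 13015), Rational(1, 2))), Rational(1, 15768)) = Mul(Add(Mul(6, Mul(2, Pow(21073, Rational(1, 2)))), Pow(13183, Rational(1, 2))), Rational(1, 15768)) = Mul(Add(Mul(12, Pow(21073, Rational(1, 2))), Pow(13183, Rational(1, 2))), Rational(1, 15768)) = Mul(Add(Pow(13183, Rational(1, 2)), Mul(12, Pow(21073, Rational(1, 2)))), Rational(1, 15768)) = Add(Mul(Rational(1, 1314), Pow(21073, Rational(1, 2))), Mul(Rational(1, 15768), Pow(13183, Rational(1, 2))))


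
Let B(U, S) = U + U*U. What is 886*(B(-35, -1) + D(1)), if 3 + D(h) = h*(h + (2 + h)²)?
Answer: 1060542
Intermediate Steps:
B(U, S) = U + U²
D(h) = -3 + h*(h + (2 + h)²)
886*(B(-35, -1) + D(1)) = 886*(-35*(1 - 35) + (-3 + 1² + 1*(2 + 1)²)) = 886*(-35*(-34) + (-3 + 1 + 1*3²)) = 886*(1190 + (-3 + 1 + 1*9)) = 886*(1190 + (-3 + 1 + 9)) = 886*(1190 + 7) = 886*1197 = 1060542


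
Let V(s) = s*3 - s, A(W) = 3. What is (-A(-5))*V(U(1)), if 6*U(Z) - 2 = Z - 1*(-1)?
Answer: -4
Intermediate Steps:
U(Z) = ½ + Z/6 (U(Z) = ⅓ + (Z - 1*(-1))/6 = ⅓ + (Z + 1)/6 = ⅓ + (1 + Z)/6 = ⅓ + (⅙ + Z/6) = ½ + Z/6)
V(s) = 2*s (V(s) = 3*s - s = 2*s)
(-A(-5))*V(U(1)) = (-1*3)*(2*(½ + (⅙)*1)) = -6*(½ + ⅙) = -6*2/3 = -3*4/3 = -4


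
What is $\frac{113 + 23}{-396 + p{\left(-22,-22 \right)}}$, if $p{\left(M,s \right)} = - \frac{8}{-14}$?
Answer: $- \frac{119}{346} \approx -0.34393$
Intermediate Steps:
$p{\left(M,s \right)} = \frac{4}{7}$ ($p{\left(M,s \right)} = \left(-8\right) \left(- \frac{1}{14}\right) = \frac{4}{7}$)
$\frac{113 + 23}{-396 + p{\left(-22,-22 \right)}} = \frac{113 + 23}{-396 + \frac{4}{7}} = \frac{136}{- \frac{2768}{7}} = 136 \left(- \frac{7}{2768}\right) = - \frac{119}{346}$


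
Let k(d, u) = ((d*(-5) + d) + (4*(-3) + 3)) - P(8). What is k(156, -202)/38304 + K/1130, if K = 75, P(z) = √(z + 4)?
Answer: 71917/1442784 - √3/19152 ≈ 0.049756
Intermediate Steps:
P(z) = √(4 + z)
k(d, u) = -9 - 4*d - 2*√3 (k(d, u) = ((d*(-5) + d) + (4*(-3) + 3)) - √(4 + 8) = ((-5*d + d) + (-12 + 3)) - √12 = (-4*d - 9) - 2*√3 = (-9 - 4*d) - 2*√3 = -9 - 4*d - 2*√3)
k(156, -202)/38304 + K/1130 = (-9 - 4*156 - 2*√3)/38304 + 75/1130 = (-9 - 624 - 2*√3)*(1/38304) + 75*(1/1130) = (-633 - 2*√3)*(1/38304) + 15/226 = (-211/12768 - √3/19152) + 15/226 = 71917/1442784 - √3/19152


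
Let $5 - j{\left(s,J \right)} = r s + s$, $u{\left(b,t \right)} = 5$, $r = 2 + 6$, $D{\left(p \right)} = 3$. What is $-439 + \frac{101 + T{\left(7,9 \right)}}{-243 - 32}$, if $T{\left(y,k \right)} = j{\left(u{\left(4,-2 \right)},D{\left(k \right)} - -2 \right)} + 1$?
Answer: $- \frac{120787}{275} \approx -439.23$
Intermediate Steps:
$r = 8$
$j{\left(s,J \right)} = 5 - 9 s$ ($j{\left(s,J \right)} = 5 - \left(8 s + s\right) = 5 - 9 s$)
$T{\left(y,k \right)} = -39$ ($T{\left(y,k \right)} = \left(5 - 45\right) + 1 = -40 + 1 = -39$)
$-439 + \frac{101 + T{\left(7,9 \right)}}{-243 - 32} = -439 + \frac{101 - 39}{-243 - 32} = -439 + \frac{62}{-275} = -439 + 62 \left(- \frac{1}{275}\right) = -439 - \frac{62}{275} = - \frac{120787}{275}$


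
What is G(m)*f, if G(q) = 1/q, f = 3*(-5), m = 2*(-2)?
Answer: 15/4 ≈ 3.7500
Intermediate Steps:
m = -4
f = -15
G(q) = 1/q
G(m)*f = -15/(-4) = -1/4*(-15) = 15/4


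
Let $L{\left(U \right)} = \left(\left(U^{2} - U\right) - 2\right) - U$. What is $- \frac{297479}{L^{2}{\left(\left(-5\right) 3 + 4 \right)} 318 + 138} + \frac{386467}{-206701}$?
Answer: $- \frac{2504847975011}{1306824905496} \approx -1.9167$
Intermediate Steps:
$L{\left(U \right)} = -2 + U^{2} - 2 U$ ($L{\left(U \right)} = \left(-2 + U^{2} - U\right) - U = -2 + U^{2} - 2 U$)
$- \frac{297479}{L^{2}{\left(\left(-5\right) 3 + 4 \right)} 318 + 138} + \frac{386467}{-206701} = - \frac{297479}{\left(-2 + \left(\left(-5\right) 3 + 4\right)^{2} - 2 \left(\left(-5\right) 3 + 4\right)\right)^{2} \cdot 318 + 138} + \frac{386467}{-206701} = - \frac{297479}{\left(-2 + \left(-15 + 4\right)^{2} - 2 \left(-15 + 4\right)\right)^{2} \cdot 318 + 138} + 386467 \left(- \frac{1}{206701}\right) = - \frac{297479}{\left(-2 + \left(-11\right)^{2} - -22\right)^{2} \cdot 318 + 138} - \frac{386467}{206701} = - \frac{297479}{\left(-2 + 121 + 22\right)^{2} \cdot 318 + 138} - \frac{386467}{206701} = - \frac{297479}{141^{2} \cdot 318 + 138} - \frac{386467}{206701} = - \frac{297479}{19881 \cdot 318 + 138} - \frac{386467}{206701} = - \frac{297479}{6322158 + 138} - \frac{386467}{206701} = - \frac{297479}{6322296} - \frac{386467}{206701} = - \frac{2504847975011}{1306824905496}$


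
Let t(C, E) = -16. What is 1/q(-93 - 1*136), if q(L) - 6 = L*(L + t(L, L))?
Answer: 1/56111 ≈ 1.7822e-5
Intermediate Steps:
q(L) = 6 + L*(-16 + L) (q(L) = 6 + L*(L - 16) = 6 + L*(-16 + L))
1/q(-93 - 1*136) = 1/(6 + (-93 - 1*136)**2 - 16*(-93 - 1*136)) = 1/(6 + (-93 - 136)**2 - 16*(-93 - 136)) = 1/(6 + (-229)**2 - 16*(-229)) = 1/(6 + 52441 + 3664) = 1/56111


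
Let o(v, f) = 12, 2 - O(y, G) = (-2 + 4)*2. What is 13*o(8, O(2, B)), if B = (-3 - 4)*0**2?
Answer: 156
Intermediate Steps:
B = 0 (B = -7*0 = 0)
O(y, G) = -2 (O(y, G) = 2 - (-2 + 4)*2 = 2 - 2*2 = 2 - 1*4 = 2 - 4 = -2)
13*o(8, O(2, B)) = 13*12 = 156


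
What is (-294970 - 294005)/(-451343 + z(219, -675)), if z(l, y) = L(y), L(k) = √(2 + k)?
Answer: 265829743425/203710504322 + 588975*I*√673/203710504322 ≈ 1.3049 + 7.5005e-5*I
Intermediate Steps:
z(l, y) = √(2 + y)
(-294970 - 294005)/(-451343 + z(219, -675)) = (-294970 - 294005)/(-451343 + √(2 - 675)) = -588975/(-451343 + √(-673)) = -588975/(-451343 + I*√673)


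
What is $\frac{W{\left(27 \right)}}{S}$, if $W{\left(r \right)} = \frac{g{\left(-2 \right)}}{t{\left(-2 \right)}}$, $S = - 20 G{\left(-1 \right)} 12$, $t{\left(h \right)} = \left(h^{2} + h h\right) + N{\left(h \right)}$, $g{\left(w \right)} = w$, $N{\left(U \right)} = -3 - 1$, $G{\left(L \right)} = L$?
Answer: $- \frac{1}{480} \approx -0.0020833$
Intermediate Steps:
$N{\left(U \right)} = -4$
$t{\left(h \right)} = -4 + 2 h^{2}$ ($t{\left(h \right)} = \left(h^{2} + h h\right) - 4 = \left(h^{2} + h^{2}\right) - 4 = 2 h^{2} - 4 = -4 + 2 h^{2}$)
$S = 240$ ($S = \left(-20\right) \left(-1\right) 12 = 20 \cdot 12 = 240$)
$W{\left(r \right)} = - \frac{1}{2}$ ($W{\left(r \right)} = - \frac{2}{-4 + 2 \left(-2\right)^{2}} = - \frac{2}{-4 + 2 \cdot 4} = - \frac{2}{-4 + 8} = - \frac{2}{4} = \left(-2\right) \frac{1}{4} = - \frac{1}{2}$)
$\frac{W{\left(27 \right)}}{S} = - \frac{1}{2 \cdot 240} = \left(- \frac{1}{2}\right) \frac{1}{240} = - \frac{1}{480}$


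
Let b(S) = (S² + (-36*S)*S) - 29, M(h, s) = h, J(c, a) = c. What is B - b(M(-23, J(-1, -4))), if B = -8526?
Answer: 10018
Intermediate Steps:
b(S) = -29 - 35*S² (b(S) = (S² - 36*S²) - 29 = -35*S² - 29 = -29 - 35*S²)
B - b(M(-23, J(-1, -4))) = -8526 - (-29 - 35*(-23)²) = -8526 - (-29 - 35*529) = -8526 - (-29 - 18515) = -8526 - 1*(-18544) = -8526 + 18544 = 10018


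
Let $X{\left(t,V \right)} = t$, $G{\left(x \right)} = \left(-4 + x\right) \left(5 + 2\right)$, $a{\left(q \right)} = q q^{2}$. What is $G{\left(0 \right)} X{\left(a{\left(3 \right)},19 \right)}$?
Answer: $-756$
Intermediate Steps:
$a{\left(q \right)} = q^{3}$
$G{\left(x \right)} = -28 + 7 x$ ($G{\left(x \right)} = \left(-4 + x\right) 7 = -28 + 7 x$)
$G{\left(0 \right)} X{\left(a{\left(3 \right)},19 \right)} = \left(-28 + 7 \cdot 0\right) 3^{3} = \left(-28 + 0\right) 27 = \left(-28\right) 27 = -756$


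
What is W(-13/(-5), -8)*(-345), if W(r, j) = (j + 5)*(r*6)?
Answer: 16146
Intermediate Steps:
W(r, j) = 6*r*(5 + j) (W(r, j) = (5 + j)*(6*r) = 6*r*(5 + j))
W(-13/(-5), -8)*(-345) = (6*(-13/(-5))*(5 - 8))*(-345) = (6*(-13*(-⅕))*(-3))*(-345) = (6*(13/5)*(-3))*(-345) = -234/5*(-345) = 16146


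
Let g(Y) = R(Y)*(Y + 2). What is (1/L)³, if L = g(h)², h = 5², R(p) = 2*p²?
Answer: 1/1477891880035400390625000000 ≈ 6.7664e-28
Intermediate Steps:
h = 25
g(Y) = 2*Y²*(2 + Y) (g(Y) = (2*Y²)*(Y + 2) = (2*Y²)*(2 + Y) = 2*Y²*(2 + Y))
L = 1139062500 (L = (2*25²*(2 + 25))² = (2*625*27)² = 33750² = 1139062500)
(1/L)³ = (1/1139062500)³ = 1/1477891880035400390625000000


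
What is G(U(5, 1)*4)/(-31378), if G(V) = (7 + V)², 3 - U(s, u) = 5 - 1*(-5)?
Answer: -441/31378 ≈ -0.014054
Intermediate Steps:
U(s, u) = -7 (U(s, u) = 3 - (5 - 1*(-5)) = 3 - (5 + 5) = 3 - 1*10 = 3 - 10 = -7)
G(U(5, 1)*4)/(-31378) = (7 - 7*4)²/(-31378) = (7 - 28)²*(-1/31378) = (-21)²*(-1/31378) = 441*(-1/31378) = -441/31378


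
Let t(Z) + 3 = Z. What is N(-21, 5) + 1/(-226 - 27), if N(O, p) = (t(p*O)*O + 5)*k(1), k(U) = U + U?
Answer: 1150137/253 ≈ 4546.0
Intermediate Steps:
t(Z) = -3 + Z
k(U) = 2*U
N(O, p) = 10 + 2*O*(-3 + O*p) (N(O, p) = ((-3 + p*O)*O + 5)*(2*1) = ((-3 + O*p)*O + 5)*2 = (O*(-3 + O*p) + 5)*2 = (5 + O*(-3 + O*p))*2 = 10 + 2*O*(-3 + O*p))
N(-21, 5) + 1/(-226 - 27) = (10 + 2*(-21)*(-3 - 21*5)) + 1/(-226 - 27) = (10 + 2*(-21)*(-3 - 105)) + 1/(-253) = (10 + 2*(-21)*(-108)) - 1/253 = (10 + 4536) - 1/253 = 4546 - 1/253 = 1150137/253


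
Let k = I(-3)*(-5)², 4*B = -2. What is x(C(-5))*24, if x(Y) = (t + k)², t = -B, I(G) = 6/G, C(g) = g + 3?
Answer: 58806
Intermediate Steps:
B = -½ (B = (¼)*(-2) = -½ ≈ -0.50000)
C(g) = 3 + g
k = -50 (k = (6/(-3))*(-5)² = (6*(-⅓))*25 = -2*25 = -50)
t = ½ (t = -1*(-½) = ½ ≈ 0.50000)
x(Y) = 9801/4 (x(Y) = (½ - 50)² = (-99/2)² = 9801/4)
x(C(-5))*24 = (9801/4)*24 = 58806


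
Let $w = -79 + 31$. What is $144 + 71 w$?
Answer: $-3264$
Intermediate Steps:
$w = -48$
$144 + 71 w = 144 + 71 \left(-48\right) = 144 - 3408 = -3264$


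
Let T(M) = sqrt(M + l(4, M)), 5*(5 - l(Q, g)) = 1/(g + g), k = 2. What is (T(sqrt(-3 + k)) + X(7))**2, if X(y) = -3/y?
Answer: (-30 + 7*sqrt(10)*sqrt(50 + 11*I))**2/4900 ≈ 3.2556 + 0.89042*I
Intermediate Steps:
l(Q, g) = 5 - 1/(10*g) (l(Q, g) = 5 - 1/(5*(g + g)) = 5 - 1/(2*g)/5 = 5 - 1/(10*g))
T(M) = sqrt(5 + M - 1/(10*M)) (T(M) = sqrt(M + (5 - 1/(10*M))) = sqrt(5 + M - 1/(10*M)))
(T(sqrt(-3 + k)) + X(7))**2 = (sqrt(500 - 10/sqrt(-3 + 2) + 100*sqrt(-3 + 2))/10 - 3/7)**2 = (sqrt(500 - 10*(-I) + 100*sqrt(-1))/10 - 3*1/7)**2 = (sqrt(500 - 10*(-I) + 100*I)/10 - 3/7)**2 = (sqrt(500 - (-10)*I + 100*I)/10 - 3/7)**2 = (sqrt(500 + 10*I + 100*I)/10 - 3/7)**2 = (sqrt(500 + 110*I)/10 - 3/7)**2 = (-3/7 + sqrt(500 + 110*I)/10)**2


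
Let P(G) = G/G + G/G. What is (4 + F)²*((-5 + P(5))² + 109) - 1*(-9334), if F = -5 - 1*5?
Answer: 13582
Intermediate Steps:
F = -10 (F = -5 - 5 = -10)
P(G) = 2 (P(G) = 1 + 1 = 2)
(4 + F)²*((-5 + P(5))² + 109) - 1*(-9334) = (4 - 10)²*((-5 + 2)² + 109) - 1*(-9334) = (-6)²*((-3)² + 109) + 9334 = 36*(9 + 109) + 9334 = 36*118 + 9334 = 4248 + 9334 = 13582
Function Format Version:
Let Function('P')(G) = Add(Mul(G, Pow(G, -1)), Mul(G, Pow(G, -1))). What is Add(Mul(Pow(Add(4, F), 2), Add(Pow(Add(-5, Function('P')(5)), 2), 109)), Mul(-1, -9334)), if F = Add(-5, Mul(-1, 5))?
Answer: 13582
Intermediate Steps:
F = -10 (F = Add(-5, -5) = -10)
Function('P')(G) = 2 (Function('P')(G) = Add(1, 1) = 2)
Add(Mul(Pow(Add(4, F), 2), Add(Pow(Add(-5, Function('P')(5)), 2), 109)), Mul(-1, -9334)) = Add(Mul(Pow(Add(4, -10), 2), Add(Pow(Add(-5, 2), 2), 109)), Mul(-1, -9334)) = Add(Mul(Pow(-6, 2), Add(Pow(-3, 2), 109)), 9334) = Add(Mul(36, Add(9, 109)), 9334) = Add(Mul(36, 118), 9334) = Add(4248, 9334) = 13582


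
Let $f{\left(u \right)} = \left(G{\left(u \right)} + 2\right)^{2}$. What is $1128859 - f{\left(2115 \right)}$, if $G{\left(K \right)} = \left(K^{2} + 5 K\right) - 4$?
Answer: $-20104443375945$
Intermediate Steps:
$G{\left(K \right)} = -4 + K^{2} + 5 K$
$f{\left(u \right)} = \left(-2 + u^{2} + 5 u\right)^{2}$ ($f{\left(u \right)} = \left(\left(-4 + u^{2} + 5 u\right) + 2\right)^{2} = \left(-2 + u^{2} + 5 u\right)^{2}$)
$1128859 - f{\left(2115 \right)} = 1128859 - \left(-2 + 2115^{2} + 5 \cdot 2115\right)^{2} = 1128859 - \left(-2 + 4473225 + 10575\right)^{2} = 1128859 - 4483798^{2} = 1128859 - 20104444504804 = -20104443375945$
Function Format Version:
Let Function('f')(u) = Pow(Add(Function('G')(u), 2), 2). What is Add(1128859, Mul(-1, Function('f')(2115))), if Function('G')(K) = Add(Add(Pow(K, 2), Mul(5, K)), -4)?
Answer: -20104443375945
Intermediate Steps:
Function('G')(K) = Add(-4, Pow(K, 2), Mul(5, K))
Function('f')(u) = Pow(Add(-2, Pow(u, 2), Mul(5, u)), 2) (Function('f')(u) = Pow(Add(Add(-4, Pow(u, 2), Mul(5, u)), 2), 2) = Pow(Add(-2, Pow(u, 2), Mul(5, u)), 2))
Add(1128859, Mul(-1, Function('f')(2115))) = Add(1128859, Mul(-1, Pow(Add(-2, Pow(2115, 2), Mul(5, 2115)), 2))) = Add(1128859, Mul(-1, Pow(Add(-2, 4473225, 10575), 2))) = Add(1128859, Mul(-1, Pow(4483798, 2))) = Add(1128859, Mul(-1, 20104444504804)) = Add(1128859, -20104444504804) = -20104443375945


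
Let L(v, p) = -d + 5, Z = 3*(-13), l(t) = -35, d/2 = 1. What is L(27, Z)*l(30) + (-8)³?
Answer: -617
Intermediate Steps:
d = 2 (d = 2*1 = 2)
Z = -39
L(v, p) = 3 (L(v, p) = -1*2 + 5 = -2 + 5 = 3)
L(27, Z)*l(30) + (-8)³ = 3*(-35) + (-8)³ = -105 - 512 = -617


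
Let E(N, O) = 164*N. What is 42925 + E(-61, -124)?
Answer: 32921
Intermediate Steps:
42925 + E(-61, -124) = 42925 + 164*(-61) = 42925 - 10004 = 32921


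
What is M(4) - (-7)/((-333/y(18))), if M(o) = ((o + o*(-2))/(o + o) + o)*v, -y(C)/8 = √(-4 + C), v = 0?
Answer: 56*√14/333 ≈ 0.62923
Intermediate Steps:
y(C) = -8*√(-4 + C)
M(o) = 0 (M(o) = ((o + o*(-2))/(o + o) + o)*0 = ((o - 2*o)/((2*o)) + o)*0 = ((-o)*(1/(2*o)) + o)*0 = (-½ + o)*0 = 0)
M(4) - (-7)/((-333/y(18))) = 0 - (-7)/((-333*(-1/(8*√(-4 + 18))))) = 0 - (-7)/((-333*(-√14/112))) = 0 - (-7)/((-(-333)*√14/112)) = 0 - (-7)/(333*√14/112) = 0 - (-7)*8*√14/333 = 0 - (-56)*√14/333 = 0 + 56*√14/333 = 56*√14/333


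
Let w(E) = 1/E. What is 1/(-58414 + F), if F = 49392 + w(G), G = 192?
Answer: -192/1732223 ≈ -0.00011084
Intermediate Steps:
F = 9483265/192 (F = 49392 + 1/192 = 9483265/192 ≈ 49392.)
1/(-58414 + F) = 1/(-58414 + 9483265/192) = 1/(-1732223/192) = -192/1732223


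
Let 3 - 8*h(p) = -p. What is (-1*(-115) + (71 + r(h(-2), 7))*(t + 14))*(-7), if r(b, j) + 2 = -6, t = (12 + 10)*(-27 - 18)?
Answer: 429611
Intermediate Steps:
h(p) = 3/8 + p/8 (h(p) = 3/8 - (-1)*p/8 = 3/8 + p/8)
t = -990 (t = 22*(-45) = -990)
r(b, j) = -8 (r(b, j) = -2 - 6 = -8)
(-1*(-115) + (71 + r(h(-2), 7))*(t + 14))*(-7) = (-1*(-115) + (71 - 8)*(-990 + 14))*(-7) = (115 + 63*(-976))*(-7) = (115 - 61488)*(-7) = -61373*(-7) = 429611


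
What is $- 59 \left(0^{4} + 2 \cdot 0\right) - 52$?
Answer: $-52$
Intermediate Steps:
$- 59 \left(0^{4} + 2 \cdot 0\right) - 52 = - 59 \left(0 + 0\right) - 52 = \left(-59\right) 0 - 52 = 0 - 52 = -52$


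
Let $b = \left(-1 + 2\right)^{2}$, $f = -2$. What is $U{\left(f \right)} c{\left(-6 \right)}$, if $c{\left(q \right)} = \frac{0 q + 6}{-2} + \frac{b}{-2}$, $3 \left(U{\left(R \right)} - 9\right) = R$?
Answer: $- \frac{175}{6} \approx -29.167$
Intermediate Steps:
$U{\left(R \right)} = 9 + \frac{R}{3}$
$b = 1$ ($b = 1^{2} = 1$)
$c{\left(q \right)} = - \frac{7}{2}$ ($c{\left(q \right)} = \frac{0 q + 6}{-2} + 1 \frac{1}{-2} = \left(0 + 6\right) \left(- \frac{1}{2}\right) + 1 \left(- \frac{1}{2}\right) = 6 \left(- \frac{1}{2}\right) - \frac{1}{2} = -3 - \frac{1}{2} = - \frac{7}{2}$)
$U{\left(f \right)} c{\left(-6 \right)} = \left(9 + \frac{1}{3} \left(-2\right)\right) \left(- \frac{7}{2}\right) = \left(9 - \frac{2}{3}\right) \left(- \frac{7}{2}\right) = \frac{25}{3} \left(- \frac{7}{2}\right) = - \frac{175}{6}$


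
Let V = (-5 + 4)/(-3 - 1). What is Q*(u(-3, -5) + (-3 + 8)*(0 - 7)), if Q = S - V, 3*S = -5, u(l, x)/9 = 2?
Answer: 391/12 ≈ 32.583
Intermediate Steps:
u(l, x) = 18 (u(l, x) = 9*2 = 18)
V = 1/4 (V = -1/(-4) = -1*(-1/4) = 1/4 ≈ 0.25000)
S = -5/3 (S = (1/3)*(-5) = -5/3 ≈ -1.6667)
Q = -23/12 (Q = -5/3 - 1*1/4 = -5/3 - 1/4 = -23/12 ≈ -1.9167)
Q*(u(-3, -5) + (-3 + 8)*(0 - 7)) = -23*(18 + (-3 + 8)*(0 - 7))/12 = -23*(18 + 5*(-7))/12 = -23*(18 - 35)/12 = -23/12*(-17) = 391/12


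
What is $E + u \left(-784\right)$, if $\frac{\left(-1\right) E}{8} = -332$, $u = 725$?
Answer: $-565744$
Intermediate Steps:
$E = 2656$ ($E = \left(-8\right) \left(-332\right) = 2656$)
$E + u \left(-784\right) = 2656 + 725 \left(-784\right) = 2656 - 568400 = -565744$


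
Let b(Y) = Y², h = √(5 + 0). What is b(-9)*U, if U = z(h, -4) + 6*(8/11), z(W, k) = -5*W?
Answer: 3888/11 - 405*√5 ≈ -552.15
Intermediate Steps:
h = √5 ≈ 2.2361
U = 48/11 - 5*√5 (U = -5*√5 + 6*(8/11) = -5*√5 + 48/11 = 48/11 - 5*√5 ≈ -6.8167)
b(-9)*U = (-9)²*(48/11 - 5*√5) = 81*(48/11 - 5*√5) = 3888/11 - 405*√5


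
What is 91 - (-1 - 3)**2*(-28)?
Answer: 539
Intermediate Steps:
91 - (-1 - 3)**2*(-28) = 91 - (-4)**2*(-28) = 91 - 16*(-28) = 91 - 1*(-448) = 91 + 448 = 539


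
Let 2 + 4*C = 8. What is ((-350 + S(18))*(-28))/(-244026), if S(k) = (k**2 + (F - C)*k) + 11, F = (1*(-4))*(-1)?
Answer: 140/40671 ≈ 0.0034423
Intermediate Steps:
C = 3/2 (C = -1/2 + (1/4)*8 = -1/2 + 2 = 3/2 ≈ 1.5000)
F = 4 (F = -4*(-1) = 4)
S(k) = 11 + k**2 + 5*k/2 (S(k) = (k**2 + (4 - 1*3/2)*k) + 11 = (k**2 + (4 - 3/2)*k) + 11 = (k**2 + 5*k/2) + 11 = 11 + k**2 + 5*k/2)
((-350 + S(18))*(-28))/(-244026) = ((-350 + (11 + 18**2 + (5/2)*18))*(-28))/(-244026) = ((-350 + (11 + 324 + 45))*(-28))*(-1/244026) = ((-350 + 380)*(-28))*(-1/244026) = (30*(-28))*(-1/244026) = -840*(-1/244026) = 140/40671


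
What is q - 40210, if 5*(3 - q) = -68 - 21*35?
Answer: -200232/5 ≈ -40046.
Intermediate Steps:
q = 818/5 (q = 3 - (-68 - 21*35)/5 = 3 - (-68 - 735)/5 = 3 - ⅕*(-803) = 3 + 803/5 = 818/5 ≈ 163.60)
q - 40210 = 818/5 - 40210 = -200232/5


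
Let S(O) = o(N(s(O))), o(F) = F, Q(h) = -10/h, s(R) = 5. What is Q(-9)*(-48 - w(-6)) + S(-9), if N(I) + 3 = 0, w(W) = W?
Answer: -149/3 ≈ -49.667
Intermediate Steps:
N(I) = -3 (N(I) = -3 + 0 = -3)
S(O) = -3
Q(-9)*(-48 - w(-6)) + S(-9) = (-10/(-9))*(-48 - 1*(-6)) - 3 = (-10*(-⅑))*(-48 + 6) - 3 = (10/9)*(-42) - 3 = -140/3 - 3 = -149/3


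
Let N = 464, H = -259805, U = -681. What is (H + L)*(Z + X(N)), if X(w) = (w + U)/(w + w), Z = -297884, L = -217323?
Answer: 16486953411729/116 ≈ 1.4213e+11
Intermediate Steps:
X(w) = (-681 + w)/(2*w) (X(w) = (w - 681)/(w + w) = (-681 + w)/((2*w)) = (-681 + w)*(1/(2*w)) = (-681 + w)/(2*w))
(H + L)*(Z + X(N)) = (-259805 - 217323)*(-297884 + (½)*(-681 + 464)/464) = -477128*(-297884 + (½)*(1/464)*(-217)) = -477128*(-297884 - 217/928) = -477128*(-276436569/928) = 16486953411729/116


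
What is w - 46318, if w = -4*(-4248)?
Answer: -29326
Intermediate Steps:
w = 16992
w - 46318 = 16992 - 46318 = -29326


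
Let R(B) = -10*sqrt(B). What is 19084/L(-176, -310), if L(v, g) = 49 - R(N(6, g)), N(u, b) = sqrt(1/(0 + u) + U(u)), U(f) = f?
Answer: 19084/(49 + 5*6**(3/4)*37**(1/4)/3) ≈ 294.70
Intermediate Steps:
N(u, b) = sqrt(u + 1/u) (N(u, b) = sqrt(1/(0 + u) + u) = sqrt(1/u + u) = sqrt(u + 1/u))
L(v, g) = 49 + 5*6**(3/4)*37**(1/4)/3 (L(v, g) = 49 - (-10)*sqrt(sqrt(6 + 1/6)) = 49 - (-10)*sqrt(sqrt(37/6)) = 49 - (-10)*sqrt(sqrt(222)/6) = 49 - (-10)*6**(3/4)*37**(1/4)/6 = 49 - (-5)*6**(3/4)*37**(1/4)/3 = 49 + 5*6**(3/4)*37**(1/4)/3)
19084/L(-176, -310) = 19084/(49 + 5*6**(3/4)*37**(1/4)/3)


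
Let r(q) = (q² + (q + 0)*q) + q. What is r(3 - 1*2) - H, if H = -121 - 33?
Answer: 157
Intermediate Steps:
H = -154
r(q) = q + 2*q² (r(q) = (q² + q*q) + q = (q² + q²) + q = 2*q² + q = q + 2*q²)
r(3 - 1*2) - H = (3 - 1*2)*(1 + 2*(3 - 1*2)) - 1*(-154) = (3 - 2)*(1 + 2*(3 - 2)) + 154 = 1*(1 + 2*1) + 154 = 1*(1 + 2) + 154 = 1*3 + 154 = 3 + 154 = 157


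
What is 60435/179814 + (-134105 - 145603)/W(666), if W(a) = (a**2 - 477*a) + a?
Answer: -1184665817/632046210 ≈ -1.8743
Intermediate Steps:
W(a) = a**2 - 476*a
60435/179814 + (-134105 - 145603)/W(666) = 60435/179814 + (-134105 - 145603)/((666*(-476 + 666))) = 60435*(1/179814) - 279708/(666*190) = 20145/59938 - 279708/126540 = 20145/59938 - 279708*1/126540 = 20145/59938 - 23309/10545 = -1184665817/632046210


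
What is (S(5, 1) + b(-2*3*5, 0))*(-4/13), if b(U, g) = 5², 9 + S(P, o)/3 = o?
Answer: -4/13 ≈ -0.30769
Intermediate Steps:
S(P, o) = -27 + 3*o
b(U, g) = 25
(S(5, 1) + b(-2*3*5, 0))*(-4/13) = ((-27 + 3*1) + 25)*(-4/13) = ((-27 + 3) + 25)*(-4*1/13) = (-24 + 25)*(-4/13) = 1*(-4/13) = -4/13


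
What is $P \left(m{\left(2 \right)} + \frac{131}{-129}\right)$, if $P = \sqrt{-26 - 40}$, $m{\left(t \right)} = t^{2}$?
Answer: $\frac{385 i \sqrt{66}}{129} \approx 24.246 i$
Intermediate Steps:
$P = i \sqrt{66}$ ($P = \sqrt{-66} = i \sqrt{66} \approx 8.124 i$)
$P \left(m{\left(2 \right)} + \frac{131}{-129}\right) = i \sqrt{66} \left(2^{2} + \frac{131}{-129}\right) = i \sqrt{66} \left(4 + 131 \left(- \frac{1}{129}\right)\right) = i \sqrt{66} \left(4 - \frac{131}{129}\right) = i \sqrt{66} \cdot \frac{385}{129} = \frac{385 i \sqrt{66}}{129}$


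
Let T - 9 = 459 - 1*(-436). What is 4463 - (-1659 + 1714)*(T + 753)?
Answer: -86672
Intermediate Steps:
T = 904 (T = 9 + (459 - 1*(-436)) = 9 + (459 + 436) = 9 + 895 = 904)
4463 - (-1659 + 1714)*(T + 753) = 4463 - (-1659 + 1714)*(904 + 753) = 4463 - 55*1657 = 4463 - 1*91135 = 4463 - 91135 = -86672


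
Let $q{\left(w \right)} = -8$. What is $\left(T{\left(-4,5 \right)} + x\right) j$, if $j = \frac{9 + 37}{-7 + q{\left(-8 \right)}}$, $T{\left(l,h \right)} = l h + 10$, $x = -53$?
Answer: $\frac{966}{5} \approx 193.2$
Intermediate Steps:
$T{\left(l,h \right)} = 10 + h l$ ($T{\left(l,h \right)} = h l + 10 = 10 + h l$)
$j = - \frac{46}{15}$ ($j = \frac{9 + 37}{-7 - 8} = \frac{46}{-15} = 46 \left(- \frac{1}{15}\right) = - \frac{46}{15} \approx -3.0667$)
$\left(T{\left(-4,5 \right)} + x\right) j = \left(\left(10 + 5 \left(-4\right)\right) - 53\right) \left(- \frac{46}{15}\right) = \left(\left(10 - 20\right) - 53\right) \left(- \frac{46}{15}\right) = \left(-10 - 53\right) \left(- \frac{46}{15}\right) = \left(-63\right) \left(- \frac{46}{15}\right) = \frac{966}{5}$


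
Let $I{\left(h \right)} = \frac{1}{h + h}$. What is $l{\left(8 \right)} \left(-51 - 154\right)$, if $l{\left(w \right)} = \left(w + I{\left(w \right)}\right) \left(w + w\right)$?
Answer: $-26445$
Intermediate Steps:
$I{\left(h \right)} = \frac{1}{2 h}$
$l{\left(w \right)} = 2 w \left(w + \frac{1}{2 w}\right)$ ($l{\left(w \right)} = \left(w + \frac{1}{2 w}\right) \left(w + w\right) = \left(w + \frac{1}{2 w}\right) 2 w = 2 w \left(w + \frac{1}{2 w}\right)$)
$l{\left(8 \right)} \left(-51 - 154\right) = \left(1 + 2 \cdot 8^{2}\right) \left(-51 - 154\right) = \left(1 + 2 \cdot 64\right) \left(-205\right) = \left(1 + 128\right) \left(-205\right) = 129 \left(-205\right) = -26445$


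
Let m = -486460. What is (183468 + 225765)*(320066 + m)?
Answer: -68093915802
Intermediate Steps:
(183468 + 225765)*(320066 + m) = (183468 + 225765)*(320066 - 486460) = 409233*(-166394) = -68093915802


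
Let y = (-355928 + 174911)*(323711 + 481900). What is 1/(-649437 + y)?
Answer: -1/145829935824 ≈ -6.8573e-12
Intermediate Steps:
y = -145829286387 (y = -181017*805611 = -145829286387)
1/(-649437 + y) = 1/(-649437 - 145829286387) = 1/(-145829935824) = -1/145829935824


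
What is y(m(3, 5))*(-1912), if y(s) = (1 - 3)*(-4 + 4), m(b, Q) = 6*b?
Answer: 0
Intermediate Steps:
y(s) = 0 (y(s) = -2*0 = 0)
y(m(3, 5))*(-1912) = 0*(-1912) = 0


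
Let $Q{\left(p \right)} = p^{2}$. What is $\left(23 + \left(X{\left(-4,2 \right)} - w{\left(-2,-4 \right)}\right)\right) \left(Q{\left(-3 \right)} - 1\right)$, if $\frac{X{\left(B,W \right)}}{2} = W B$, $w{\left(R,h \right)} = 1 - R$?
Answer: $32$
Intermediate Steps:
$X{\left(B,W \right)} = 2 B W$ ($X{\left(B,W \right)} = 2 W B = 2 B W$)
$\left(23 + \left(X{\left(-4,2 \right)} - w{\left(-2,-4 \right)}\right)\right) \left(Q{\left(-3 \right)} - 1\right) = \left(23 - \left(1 + 2 + 16\right)\right) \left(\left(-3\right)^{2} - 1\right) = \left(23 - 19\right) \left(9 - 1\right) = \left(23 - 19\right) 8 = 4 \cdot 8 = 32$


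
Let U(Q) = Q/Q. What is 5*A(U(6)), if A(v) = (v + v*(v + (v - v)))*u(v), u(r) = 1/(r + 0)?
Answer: 10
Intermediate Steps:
u(r) = 1/r
U(Q) = 1
A(v) = (v + v²)/v (A(v) = (v + v*(v + (v - v)))/v = (v + v*(v + 0))/v = (v + v*v)/v = (v + v²)/v)
5*A(U(6)) = 5*(1 + 1) = 5*2 = 10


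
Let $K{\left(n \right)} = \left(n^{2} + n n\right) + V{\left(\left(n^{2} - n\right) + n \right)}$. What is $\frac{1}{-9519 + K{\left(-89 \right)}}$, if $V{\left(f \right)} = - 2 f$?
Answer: $- \frac{1}{9519} \approx -0.00010505$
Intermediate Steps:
$K{\left(n \right)} = 0$ ($K{\left(n \right)} = \left(n^{2} + n n\right) - 2 \left(\left(n^{2} - n\right) + n\right) = \left(n^{2} + n^{2}\right) - 2 n^{2} = 2 n^{2} - 2 n^{2} = 0$)
$\frac{1}{-9519 + K{\left(-89 \right)}} = \frac{1}{-9519 + 0} = \frac{1}{-9519} = - \frac{1}{9519}$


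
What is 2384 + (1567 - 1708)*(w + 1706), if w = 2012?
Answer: -521854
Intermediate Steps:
2384 + (1567 - 1708)*(w + 1706) = 2384 + (1567 - 1708)*(2012 + 1706) = 2384 - 141*3718 = 2384 - 524238 = -521854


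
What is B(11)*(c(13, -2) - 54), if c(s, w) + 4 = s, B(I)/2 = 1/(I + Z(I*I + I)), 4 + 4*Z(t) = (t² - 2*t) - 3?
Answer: -360/17197 ≈ -0.020934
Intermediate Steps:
Z(t) = -7/4 - t/2 + t²/4 (Z(t) = -1 + ((t² - 2*t) - 3)/4 = -1 + (-3 + t² - 2*t)/4 = -1 + (-¾ - t/2 + t²/4) = -7/4 - t/2 + t²/4)
B(I) = 2/(-7/4 + I/2 - I²/2 + (I + I²)²/4) (B(I) = 2/(I + (-7/4 - (I*I + I)/2 + (I*I + I)²/4)) = 2/(I + (-7/4 - (I² + I)/2 + (I² + I)²/4)) = 2/(I + (-7/4 - (I + I²)/2 + (I + I²)²/4)) = 2/(I + (-7/4 + (-I/2 - I²/2) + (I + I²)²/4)) = 2/(I + (-7/4 - I/2 - I²/2 + (I + I²)²/4)) = 2/(-7/4 + I/2 - I²/2 + (I + I²)²/4))
c(s, w) = -4 + s
B(11)*(c(13, -2) - 54) = (8/(-7 + 11⁴ - 1*11² + 2*11 + 2*11³))*((-4 + 13) - 54) = (8/(-7 + 14641 - 1*121 + 22 + 2*1331))*(9 - 54) = (8/(-7 + 14641 - 121 + 22 + 2662))*(-45) = (8/17197)*(-45) = -360/17197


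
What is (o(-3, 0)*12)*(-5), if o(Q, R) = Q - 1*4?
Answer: 420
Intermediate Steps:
o(Q, R) = -4 + Q (o(Q, R) = Q - 4 = -4 + Q)
(o(-3, 0)*12)*(-5) = ((-4 - 3)*12)*(-5) = -7*12*(-5) = -84*(-5) = 420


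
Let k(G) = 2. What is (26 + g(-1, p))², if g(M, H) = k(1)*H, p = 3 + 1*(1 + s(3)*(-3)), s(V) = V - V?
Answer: 1156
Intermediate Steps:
s(V) = 0
p = 4 (p = 3 + 1*(1 + 0*(-3)) = 3 + 1*(1 + 0) = 3 + 1*1 = 3 + 1 = 4)
g(M, H) = 2*H
(26 + g(-1, p))² = (26 + 2*4)² = (26 + 8)² = 34² = 1156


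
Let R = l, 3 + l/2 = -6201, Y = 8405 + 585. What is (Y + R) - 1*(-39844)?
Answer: 36426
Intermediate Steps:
Y = 8990
l = -12408 (l = -6 + 2*(-6201) = -6 - 12402 = -12408)
R = -12408
(Y + R) - 1*(-39844) = (8990 - 12408) - 1*(-39844) = -3418 + 39844 = 36426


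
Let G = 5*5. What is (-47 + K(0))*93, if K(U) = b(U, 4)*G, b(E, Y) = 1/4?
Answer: -15159/4 ≈ -3789.8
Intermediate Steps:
b(E, Y) = ¼
G = 25
K(U) = 25/4 (K(U) = (¼)*25 = 25/4)
(-47 + K(0))*93 = (-47 + 25/4)*93 = -163/4*93 = -15159/4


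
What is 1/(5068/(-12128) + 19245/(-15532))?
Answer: -11773256/19507471 ≈ -0.60353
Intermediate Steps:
1/(5068/(-12128) + 19245/(-15532)) = 1/(5068*(-1/12128) + 19245*(-1/15532)) = 1/(-1267/3032 - 19245/15532) = 1/(-19507471/11773256) = -11773256/19507471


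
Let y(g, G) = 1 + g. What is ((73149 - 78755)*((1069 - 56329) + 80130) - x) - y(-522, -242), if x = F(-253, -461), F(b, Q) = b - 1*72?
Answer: -139420374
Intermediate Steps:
F(b, Q) = -72 + b (F(b, Q) = b - 72 = -72 + b)
x = -325 (x = -72 - 253 = -325)
((73149 - 78755)*((1069 - 56329) + 80130) - x) - y(-522, -242) = ((73149 - 78755)*((1069 - 56329) + 80130) - 1*(-325)) - (1 - 522) = (-5606*(-55260 + 80130) + 325) - 1*(-521) = (-5606*24870 + 325) + 521 = (-139421220 + 325) + 521 = -139420895 + 521 = -139420374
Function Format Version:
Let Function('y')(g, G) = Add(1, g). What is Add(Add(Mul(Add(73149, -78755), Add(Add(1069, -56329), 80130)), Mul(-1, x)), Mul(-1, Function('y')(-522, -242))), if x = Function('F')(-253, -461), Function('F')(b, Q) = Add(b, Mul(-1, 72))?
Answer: -139420374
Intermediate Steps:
Function('F')(b, Q) = Add(-72, b) (Function('F')(b, Q) = Add(b, -72) = Add(-72, b))
x = -325 (x = Add(-72, -253) = -325)
Add(Add(Mul(Add(73149, -78755), Add(Add(1069, -56329), 80130)), Mul(-1, x)), Mul(-1, Function('y')(-522, -242))) = Add(Add(Mul(Add(73149, -78755), Add(Add(1069, -56329), 80130)), Mul(-1, -325)), Mul(-1, Add(1, -522))) = Add(Add(Mul(-5606, Add(-55260, 80130)), 325), Mul(-1, -521)) = Add(Add(Mul(-5606, 24870), 325), 521) = Add(Add(-139421220, 325), 521) = Add(-139420895, 521) = -139420374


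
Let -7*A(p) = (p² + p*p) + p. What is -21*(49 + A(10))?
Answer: -399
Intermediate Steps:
A(p) = -2*p²/7 - p/7 (A(p) = -((p² + p*p) + p)/7 = -((p² + p²) + p)/7 = -(2*p² + p)/7 = -(p + 2*p²)/7 = -2*p²/7 - p/7)
-21*(49 + A(10)) = -21*(49 - ⅐*10*(1 + 2*10)) = -21*(49 - ⅐*10*(1 + 20)) = -21*(49 - ⅐*10*21) = -21*(49 - 30) = -21*19 = -399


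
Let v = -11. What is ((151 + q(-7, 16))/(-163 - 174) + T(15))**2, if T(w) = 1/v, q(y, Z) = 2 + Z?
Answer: 4822416/13741849 ≈ 0.35093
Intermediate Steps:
T(w) = -1/11 (T(w) = 1/(-11) = -1/11)
((151 + q(-7, 16))/(-163 - 174) + T(15))**2 = ((151 + (2 + 16))/(-163 - 174) - 1/11)**2 = ((151 + 18)/(-337) - 1/11)**2 = (169*(-1/337) - 1/11)**2 = (-169/337 - 1/11)**2 = (-2196/3707)**2 = 4822416/13741849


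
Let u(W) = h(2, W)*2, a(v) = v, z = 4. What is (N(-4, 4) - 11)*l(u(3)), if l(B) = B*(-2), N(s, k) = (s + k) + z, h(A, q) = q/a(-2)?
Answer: -42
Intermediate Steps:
h(A, q) = -q/2 (h(A, q) = q/(-2) = q*(-½) = -q/2)
N(s, k) = 4 + k + s (N(s, k) = (s + k) + 4 = (k + s) + 4 = 4 + k + s)
u(W) = -W (u(W) = -W/2*2 = -W)
l(B) = -2*B
(N(-4, 4) - 11)*l(u(3)) = ((4 + 4 - 4) - 11)*(-(-2)*3) = (4 - 11)*(-2*(-3)) = -7*6 = -42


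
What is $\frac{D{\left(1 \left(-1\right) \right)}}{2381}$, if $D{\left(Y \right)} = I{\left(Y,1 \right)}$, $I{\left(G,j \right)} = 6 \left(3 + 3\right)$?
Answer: $\frac{36}{2381} \approx 0.01512$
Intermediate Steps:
$I{\left(G,j \right)} = 36$ ($I{\left(G,j \right)} = 6 \cdot 6 = 36$)
$D{\left(Y \right)} = 36$
$\frac{D{\left(1 \left(-1\right) \right)}}{2381} = \frac{1}{2381} \cdot 36 = \frac{36}{2381}$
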